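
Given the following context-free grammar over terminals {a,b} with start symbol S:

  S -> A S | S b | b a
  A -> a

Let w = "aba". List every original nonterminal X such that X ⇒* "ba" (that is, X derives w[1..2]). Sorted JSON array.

Convert to CNF:
  S -> A S | S T0 | T0 T1
  A -> a
  T0 -> b
  T1 -> a

Fill CYK table bottom-up, restricted to cells inside w[1..2]:
  T[1,1] 'b' = {T0}  orig:{}
  T[2,2] 'a' = {A,T1}  orig:{A}
  T[1,2] 'ba' = {S}

Original NTs in T[1,2] deriving "ba": ["S"]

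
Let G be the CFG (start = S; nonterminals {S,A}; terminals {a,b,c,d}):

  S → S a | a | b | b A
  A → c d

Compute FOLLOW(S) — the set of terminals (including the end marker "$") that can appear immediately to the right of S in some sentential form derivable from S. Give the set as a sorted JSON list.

FIRST iteration:
[1]
  A via A→c d: +{c}
  S via S→a: +{a}
  S via S→b: +{b}
  FIRST(S)={a,b}  FIRST(A)={c}
[2] done
  FIRST(S)={a,b}  FIRST(A)={c}

FOLLOW iteration:
initialize: $ ∈ FOLLOW(S)
[1]
  S→S a: FOLLOW(S) ⊇ FIRST(a) = {a}; new: +{a}
  S→b A: FOLLOW(A) ⊇ FOLLOW(S) ⊇ {$,a}; new: +{$,a}
  FOLLOW[S]={$,a}  FOLLOW[A]={$,a}
[2] (no change)
  FOLLOW[S]={$,a}  FOLLOW[A]={$,a}

FOLLOW(S) = ["$", "a"]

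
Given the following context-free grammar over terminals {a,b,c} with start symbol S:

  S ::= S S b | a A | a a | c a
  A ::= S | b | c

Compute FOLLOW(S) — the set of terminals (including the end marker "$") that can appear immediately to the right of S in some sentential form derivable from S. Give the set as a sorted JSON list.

Compute FIRST by fixpoint:
pass 1:
  A via A→b: +{b}
  A via A→c: +{c}
  S via S→a A: +{a}
  S via S→c a: +{c}
  FIRST[S]={a,c}  FIRST[A]={b,c}
pass 2:
  A via A→S: +{a}
  FIRST[S]={a,c}  FIRST[A]={a,b,c}
pass 3: — fixpoint
  FIRST[S]={a,c}  FIRST[A]={a,b,c}

Compute FOLLOW by fixpoint:
FOLLOW(S) := {$}
round 1:
  S→S S b: FOLLOW(S) ⊇ FIRST(S) = {a,c}; new: +{a,c}
  S→S S b: FOLLOW(S) ⊇ FIRST(b) = {b}; new: +{b}
  S→a A: FOLLOW(A) ⊇ FOLLOW(S) ⊇ {$,a,b,c}; new: +{$,a,b,c}
  FOLLOW(S)={$,a,b,c}  FOLLOW(A)={$,a,b,c}
round 2: (no change)
  FOLLOW(S)={$,a,b,c}  FOLLOW(A)={$,a,b,c}

FOLLOW(S) = ["$", "a", "b", "c"]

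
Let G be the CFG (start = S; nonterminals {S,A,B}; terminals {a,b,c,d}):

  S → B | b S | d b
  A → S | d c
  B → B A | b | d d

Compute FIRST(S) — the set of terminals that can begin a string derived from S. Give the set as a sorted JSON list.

FIRST iteration:
iter 1:
  A via A→d c: +{d}
  B via B→b: +{b}
  B via B→d d: +{d}
  S via S→B: +{b,d}
  FIRST[S]={b,d}  FIRST[A]={d}  FIRST[B]={b,d}
iter 2:
  A via A→S: +{b}
  FIRST[S]={b,d}  FIRST[A]={b,d}  FIRST[B]={b,d}
iter 3: — fixpoint
  FIRST[S]={b,d}  FIRST[A]={b,d}  FIRST[B]={b,d}

FIRST(S) = ["b", "d"]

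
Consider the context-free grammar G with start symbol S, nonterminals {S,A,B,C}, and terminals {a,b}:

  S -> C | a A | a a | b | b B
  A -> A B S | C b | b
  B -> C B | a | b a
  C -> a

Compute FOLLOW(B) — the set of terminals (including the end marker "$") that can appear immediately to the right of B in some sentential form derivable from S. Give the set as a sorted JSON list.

FIRST iteration:
iter 1:
  A via A→b: +{b}
  B via B→a: +{a}
  B via B→b a: +{b}
  C via C→a: +{a}
  S via S→C: +{a}
  S via S→b: +{b}
  S: {a,b}  A: {b}  B: {a,b}  C: {a}
iter 2:
  A via A→C b: +{a}
  S: {a,b}  A: {a,b}  B: {a,b}  C: {a}
iter 3: (no change)
  S: {a,b}  A: {a,b}  B: {a,b}  C: {a}

FOLLOW sets:
FOLLOW(S) := {$}
[1]
  A→A B S: FOLLOW(A) ⊇ FIRST(B) = {a,b}; new: +{a,b}
  A→A B S: FOLLOW(B) ⊇ FIRST(S) = {a,b}; new: +{a,b}
  A→A B S: FOLLOW(S) ⊇ FOLLOW(A) ⊇ {a,b}; new: +{a,b}
  A→C b: FOLLOW(C) ⊇ FIRST(b) = {b}; new: +{b}
  B→C B: FOLLOW(C) ⊇ FIRST(B) = {a,b}; new: +{a}
  S→C: FOLLOW(C) ⊇ FOLLOW(S) ⊇ {$,a,b}; new: +{$}
  S→a A: FOLLOW(A) ⊇ FOLLOW(S) ⊇ {$,a,b}; new: +{$}
  S→b B: FOLLOW(B) ⊇ FOLLOW(S) ⊇ {$,a,b}; new: +{$}
  FOLLOW[S]={$,a,b}  FOLLOW[A]={$,a,b}  FOLLOW[B]={$,a,b}  FOLLOW[C]={$,a,b}
[2] done
  FOLLOW[S]={$,a,b}  FOLLOW[A]={$,a,b}  FOLLOW[B]={$,a,b}  FOLLOW[C]={$,a,b}

FOLLOW(B) = ["$", "a", "b"]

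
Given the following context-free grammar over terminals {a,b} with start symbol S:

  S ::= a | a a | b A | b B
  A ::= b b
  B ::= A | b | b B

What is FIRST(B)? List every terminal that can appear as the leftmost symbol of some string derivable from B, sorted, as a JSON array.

FIRST sets, iterate to fixpoint:
[1]
  A via A→b b: +{b}
  B via B→A: +{b}
  S via S→a: +{a}
  S via S→b A: +{b}
  FIRST(S)={a,b}  FIRST(A)={b}  FIRST(B)={b}
[2] (stable)
  FIRST(S)={a,b}  FIRST(A)={b}  FIRST(B)={b}

FIRST(B) = ["b"]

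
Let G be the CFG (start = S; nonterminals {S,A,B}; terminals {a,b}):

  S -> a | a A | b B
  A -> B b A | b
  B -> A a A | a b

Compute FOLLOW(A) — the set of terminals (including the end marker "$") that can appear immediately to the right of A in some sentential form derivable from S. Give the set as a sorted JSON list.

FIRST iteration:
[1]
  A via A→b: +{b}
  B via B→A a A: +{b}
  B via B→a b: +{a}
  S via S→a: +{a}
  S via S→b B: +{b}
  FIRST[S]={a,b}  FIRST[A]={b}  FIRST[B]={a,b}
[2]
  A via A→B b A: +{a}
  FIRST[S]={a,b}  FIRST[A]={a,b}  FIRST[B]={a,b}
[3] (no change)
  FIRST[S]={a,b}  FIRST[A]={a,b}  FIRST[B]={a,b}

FOLLOW iteration:
FOLLOW(S) := {$}
iter 1:
  A→B b A: FOLLOW(B) ⊇ FIRST(b) = {b}; new: +{b}
  B→A a A: FOLLOW(A) ⊇ FIRST(a) = {a}; new: +{a}
  B→A a A: FOLLOW(A) ⊇ FOLLOW(B) ⊇ {b}; new: +{b}
  S→a A: FOLLOW(A) ⊇ FOLLOW(S) ⊇ {$}; new: +{$}
  S→b B: FOLLOW(B) ⊇ FOLLOW(S) ⊇ {$}; new: +{$}
  S: {$}  A: {$,a,b}  B: {$,b}
iter 2: — fixpoint
  S: {$}  A: {$,a,b}  B: {$,b}

FOLLOW(A) = ["$", "a", "b"]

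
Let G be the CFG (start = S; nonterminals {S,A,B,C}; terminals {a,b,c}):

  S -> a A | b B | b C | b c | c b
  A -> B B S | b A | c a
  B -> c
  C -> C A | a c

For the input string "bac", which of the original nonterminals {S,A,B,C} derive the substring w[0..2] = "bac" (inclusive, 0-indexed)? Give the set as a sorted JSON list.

Convert to CNF:
  S -> T0 B | T0 C | T0 T1 | T1 T0 | T2 A
  A -> B X3 | T0 A | T1 T2
  B -> c
  C -> C A | T2 T1
  T0 -> b
  T1 -> c
  T2 -> a
  X3 -> B S

CYK fill, restricted to cells inside w[0..2]:
  T[0,0] 'b' = {T0}  orig:{}
  T[1,1] 'a' = {T2}  orig:{}
  T[2,2] 'c' = {B,T1}  orig:{B}
  T[0,1] 'ba' = ∅
  T[1,2] 'ac' = {C}
  T[0,2] 'bac' = {S}

Original NTs in T[0,2] deriving "bac": ["S"]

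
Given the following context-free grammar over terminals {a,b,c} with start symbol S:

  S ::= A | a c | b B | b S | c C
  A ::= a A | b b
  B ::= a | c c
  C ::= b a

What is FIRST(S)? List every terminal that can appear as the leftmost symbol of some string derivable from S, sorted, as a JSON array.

Compute FIRST by fixpoint:
[1]
  A via A→a A: +{a}
  A via A→b b: +{b}
  B via B→a: +{a}
  B via B→c c: +{c}
  C via C→b a: +{b}
  S via S→A: +{a,b}
  S via S→c C: +{c}
  S: {a,b,c}  A: {a,b}  B: {a,c}  C: {b}
[2] — fixpoint
  S: {a,b,c}  A: {a,b}  B: {a,c}  C: {b}

FIRST(S) = ["a", "b", "c"]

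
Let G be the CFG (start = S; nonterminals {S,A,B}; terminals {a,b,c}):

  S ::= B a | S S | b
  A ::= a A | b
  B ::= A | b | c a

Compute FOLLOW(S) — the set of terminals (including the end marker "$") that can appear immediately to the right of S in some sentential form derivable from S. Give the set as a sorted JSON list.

FIRST sets, iterate to fixpoint:
round 1:
  A via A→a A: +{a}
  A via A→b: +{b}
  B via B→A: +{a,b}
  B via B→c a: +{c}
  S via S→B a: +{a,b,c}
  FIRST(S)={a,b,c}  FIRST(A)={a,b}  FIRST(B)={a,b,c}
round 2: (stable)
  FIRST(S)={a,b,c}  FIRST(A)={a,b}  FIRST(B)={a,b,c}

FOLLOW iteration:
seed FOLLOW(S) with $
pass 1:
  S→B a: FOLLOW(B) ⊇ FIRST(a) = {a}; new: +{a}
  S→S S: FOLLOW(S) ⊇ FIRST(S) = {a,b,c}; new: +{a,b,c}
  FOLLOW[S]={$,a,b,c}  FOLLOW[A]={}  FOLLOW[B]={a}
pass 2:
  B→A: FOLLOW(A) ⊇ FOLLOW(B) ⊇ {a}; new: +{a}
  FOLLOW[S]={$,a,b,c}  FOLLOW[A]={a}  FOLLOW[B]={a}
pass 3: done
  FOLLOW[S]={$,a,b,c}  FOLLOW[A]={a}  FOLLOW[B]={a}

FOLLOW(S) = ["$", "a", "b", "c"]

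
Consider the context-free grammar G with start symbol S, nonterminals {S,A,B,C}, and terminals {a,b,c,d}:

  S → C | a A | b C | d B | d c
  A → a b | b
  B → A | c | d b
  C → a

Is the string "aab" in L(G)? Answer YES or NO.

Convert to CNF:
  S -> T0 A | T1 C | T2 B | T2 T3 | a
  A -> T0 T1 | b
  B -> T0 T1 | T2 T1 | b | c
  C -> a
  T0 -> a
  T1 -> b
  T2 -> d
  T3 -> c

CYK fill:
  cell(0,0) a: {C,S,T0}  orig:{C,S}
  cell(1,1) a: {C,S,T0}  orig:{C,S}
  cell(2,2) b: {A,B,T1}  orig:{A,B}
  cell(0,1) aa: ∅
  cell(1,2) ab: {A,B,S}
  cell(0,2) aab: {S}

S ∈ T[0,2] ⇒ YES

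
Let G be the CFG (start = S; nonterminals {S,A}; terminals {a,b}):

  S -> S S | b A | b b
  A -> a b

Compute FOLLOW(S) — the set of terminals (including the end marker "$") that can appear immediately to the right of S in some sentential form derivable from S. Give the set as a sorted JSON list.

Compute FIRST by fixpoint:
pass 1:
  A via A→a b: +{a}
  S via S→b A: +{b}
  FIRST[S]={b}  FIRST[A]={a}
pass 2: (no change)
  FIRST[S]={b}  FIRST[A]={a}

FOLLOW iteration:
FOLLOW(S) := {$}
round 1:
  S→S S: FOLLOW(S) ⊇ FIRST(S) = {b}; new: +{b}
  S→b A: FOLLOW(A) ⊇ FOLLOW(S) ⊇ {$,b}; new: +{$,b}
  FOLLOW[S]={$,b}  FOLLOW[A]={$,b}
round 2: (no change)
  FOLLOW[S]={$,b}  FOLLOW[A]={$,b}

FOLLOW(S) = ["$", "b"]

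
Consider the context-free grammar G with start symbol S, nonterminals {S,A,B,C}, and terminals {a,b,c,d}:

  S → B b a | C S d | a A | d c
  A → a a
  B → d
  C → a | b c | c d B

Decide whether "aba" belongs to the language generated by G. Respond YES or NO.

CNF form of G:
  S -> B X5 | C X6 | T0 A | T3 T2
  A -> T0 T0
  B -> d
  C -> T1 T2 | T2 X4 | a
  T0 -> a
  T1 -> b
  T2 -> c
  T3 -> d
  X4 -> T3 B
  X5 -> T1 T0
  X6 -> S T3

Fill CYK table bottom-up:
  [0..0]={C,T0}  "a"  orig:{C}
  [1..1]={T1}  "b"  orig:{}
  [2..2]={C,T0}  "a"  orig:{C}
  [0..1]=∅  "ab"
  [1..2]={X5}  "ba"  orig:{}
  [0..2]=∅  "aba"

S ∉ T[0,2] ⇒ NO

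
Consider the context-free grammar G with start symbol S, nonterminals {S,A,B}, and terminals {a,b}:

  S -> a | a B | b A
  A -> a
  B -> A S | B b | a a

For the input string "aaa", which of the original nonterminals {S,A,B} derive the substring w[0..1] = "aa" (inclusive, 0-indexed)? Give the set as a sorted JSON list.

Convert to CNF:
  S -> T0 A | T1 B | a
  A -> a
  B -> A S | B T0 | T1 T1
  T0 -> b
  T1 -> a

Fill CYK table bottom-up, restricted to cells inside w[0..1]:
  [0..0]={A,S,T1}  "a"  orig:{A,S}
  [1..1]={A,S,T1}  "a"  orig:{A,S}
  [0..1]={B}  "aa"

Original NTs in T[0,1] deriving "aa": ["B"]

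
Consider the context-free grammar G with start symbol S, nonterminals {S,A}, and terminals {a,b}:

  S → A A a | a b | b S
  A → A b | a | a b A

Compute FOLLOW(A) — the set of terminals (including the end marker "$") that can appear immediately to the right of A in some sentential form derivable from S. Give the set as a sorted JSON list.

FIRST sets, iterate to fixpoint:
[1]
  A via A→a: +{a}
  S via S→A A a: +{a}
  S via S→b S: +{b}
  FIRST[S]={a,b}  FIRST[A]={a}
[2] done
  FIRST[S]={a,b}  FIRST[A]={a}

FOLLOW sets:
initialize: $ ∈ FOLLOW(S)
[1]
  A→A b: FOLLOW(A) ⊇ FIRST(b) = {b}; new: +{b}
  S→A A a: FOLLOW(A) ⊇ FIRST(A) = {a}; new: +{a}
  FOLLOW[S]={$}  FOLLOW[A]={a,b}
[2] (stable)
  FOLLOW[S]={$}  FOLLOW[A]={a,b}

FOLLOW(A) = ["a", "b"]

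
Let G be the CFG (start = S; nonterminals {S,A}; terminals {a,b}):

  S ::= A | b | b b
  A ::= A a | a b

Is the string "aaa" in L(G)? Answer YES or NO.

CNF form of G:
  S -> A T0 | T0 T1 | T1 T1 | b
  A -> A T0 | T0 T1
  T0 -> a
  T1 -> b

CYK fill:
  T[0,0] 'a' = {T0}  orig:{}
  T[1,1] 'a' = {T0}  orig:{}
  T[2,2] 'a' = {T0}  orig:{}
  T[0,1] 'aa' = ∅
  T[1,2] 'aa' = ∅
  T[0,2] 'aaa' = ∅

S ∉ T[0,2] ⇒ NO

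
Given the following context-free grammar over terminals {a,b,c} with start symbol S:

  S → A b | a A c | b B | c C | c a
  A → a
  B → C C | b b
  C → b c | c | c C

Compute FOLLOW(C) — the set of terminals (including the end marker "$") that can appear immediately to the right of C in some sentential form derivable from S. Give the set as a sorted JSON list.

Compute FIRST by fixpoint:
pass 1:
  A via A→a: +{a}
  B via B→b b: +{b}
  C via C→b c: +{b}
  C via C→c: +{c}
  S via S→A b: +{a}
  S via S→b B: +{b}
  S via S→c C: +{c}
  S: {a,b,c}  A: {a}  B: {b}  C: {b,c}
pass 2:
  B via B→C C: +{c}
  S: {a,b,c}  A: {a}  B: {b,c}  C: {b,c}
pass 3: — fixpoint
  S: {a,b,c}  A: {a}  B: {b,c}  C: {b,c}

FOLLOW iteration:
seed FOLLOW(S) with $
[1]
  B→C C: FOLLOW(C) ⊇ FIRST(C) = {b,c}; new: +{b,c}
  S→A b: FOLLOW(A) ⊇ FIRST(b) = {b}; new: +{b}
  S→a A c: FOLLOW(A) ⊇ FIRST(c) = {c}; new: +{c}
  S→b B: FOLLOW(B) ⊇ FOLLOW(S) ⊇ {$}; new: +{$}
  S→c C: FOLLOW(C) ⊇ FOLLOW(S) ⊇ {$}; new: +{$}
  FOLLOW(S)={$}  FOLLOW(A)={b,c}  FOLLOW(B)={$}  FOLLOW(C)={$,b,c}
[2] — fixpoint
  FOLLOW(S)={$}  FOLLOW(A)={b,c}  FOLLOW(B)={$}  FOLLOW(C)={$,b,c}

FOLLOW(C) = ["$", "b", "c"]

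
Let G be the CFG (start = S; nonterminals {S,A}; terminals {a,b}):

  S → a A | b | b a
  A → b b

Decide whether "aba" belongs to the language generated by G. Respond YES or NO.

Convert to CNF:
  S -> T0 T1 | T1 A | b
  A -> T0 T0
  T0 -> b
  T1 -> a

CYK table (by increasing span):
  T[0,0] 'a' = {T1}  orig:{}
  T[1,1] 'b' = {S,T0}  orig:{S}
  T[2,2] 'a' = {T1}  orig:{}
  T[0,1] 'ab' = ∅
  T[1,2] 'ba' = {S}
  T[0,2] 'aba' = ∅

S ∉ T[0,2] ⇒ NO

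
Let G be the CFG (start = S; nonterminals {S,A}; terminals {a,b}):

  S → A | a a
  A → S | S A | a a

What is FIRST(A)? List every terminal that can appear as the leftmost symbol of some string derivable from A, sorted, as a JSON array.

FIRST sets, iterate to fixpoint:
round 1:
  A via A→a a: +{a}
  S via S→A: +{a}
  FIRST(S)={a}  FIRST(A)={a}
round 2: done
  FIRST(S)={a}  FIRST(A)={a}

FIRST(A) = ["a"]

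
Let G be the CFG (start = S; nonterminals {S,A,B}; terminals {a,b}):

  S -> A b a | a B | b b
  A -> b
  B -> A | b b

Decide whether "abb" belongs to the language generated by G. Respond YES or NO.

Convert to CNF:
  S -> A X2 | T0 T0 | T1 B
  A -> b
  B -> T0 T0 | b
  T0 -> b
  T1 -> a
  X2 -> T0 T1

CYK table (by increasing span):
  T[0,0] 'a' = {T1}  orig:{}
  T[1,1] 'b' = {A,B,T0}  orig:{A,B}
  T[2,2] 'b' = {A,B,T0}  orig:{A,B}
  T[0,1] 'ab' = {S}
  T[1,2] 'bb' = {B,S}
  T[0,2] 'abb' = {S}

S ∈ T[0,2] ⇒ YES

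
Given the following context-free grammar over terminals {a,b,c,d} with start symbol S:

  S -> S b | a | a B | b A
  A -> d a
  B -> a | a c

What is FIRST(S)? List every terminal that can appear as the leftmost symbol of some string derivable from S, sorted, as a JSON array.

FIRST sets, iterate to fixpoint:
iter 1:
  A via A→d a: +{d}
  B via B→a: +{a}
  S via S→a: +{a}
  S via S→b A: +{b}
  FIRST(S)={a,b}  FIRST(A)={d}  FIRST(B)={a}
iter 2: done
  FIRST(S)={a,b}  FIRST(A)={d}  FIRST(B)={a}

FIRST(S) = ["a", "b"]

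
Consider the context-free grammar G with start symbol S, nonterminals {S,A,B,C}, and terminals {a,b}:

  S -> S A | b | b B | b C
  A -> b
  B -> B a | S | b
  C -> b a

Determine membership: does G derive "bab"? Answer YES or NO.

Convert to CNF:
  S -> S A | T1 B | T1 C | b
  A -> b
  B -> B T0 | S A | T1 B | T1 C | b
  C -> T1 T0
  T0 -> a
  T1 -> b

Fill CYK table bottom-up:
  cell(0,0) b: {A,B,S,T1}  orig:{A,B,S}
  cell(1,1) a: {T0}  orig:{}
  cell(2,2) b: {A,B,S,T1}  orig:{A,B,S}
  cell(0,1) ba: {B,C}
  cell(1,2) ab: ∅
  cell(0,2) bab: ∅

S ∉ T[0,2] ⇒ NO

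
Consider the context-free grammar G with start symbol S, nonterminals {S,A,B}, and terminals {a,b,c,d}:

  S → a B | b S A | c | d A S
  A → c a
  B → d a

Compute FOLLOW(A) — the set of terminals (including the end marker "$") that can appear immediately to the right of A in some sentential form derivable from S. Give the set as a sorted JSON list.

FIRST iteration:
pass 1:
  A via A→c a: +{c}
  B via B→d a: +{d}
  S via S→a B: +{a}
  S via S→b S A: +{b}
  S via S→c: +{c}
  S via S→d A S: +{d}
  FIRST(S)={a,b,c,d}  FIRST(A)={c}  FIRST(B)={d}
pass 2: (no change)
  FIRST(S)={a,b,c,d}  FIRST(A)={c}  FIRST(B)={d}

FOLLOW sets:
FOLLOW(S) := {$}
[1]
  S→a B: FOLLOW(B) ⊇ FOLLOW(S) ⊇ {$}; new: +{$}
  S→b S A: FOLLOW(S) ⊇ FIRST(A) = {c}; new: +{c}
  S→b S A: FOLLOW(A) ⊇ FOLLOW(S) ⊇ {$,c}; new: +{$,c}
  S→d A S: FOLLOW(A) ⊇ FIRST(S) = {a,b,c,d}; new: +{a,b,d}
  S: {$,c}  A: {$,a,b,c,d}  B: {$}
[2]
  S→a B: FOLLOW(B) ⊇ FOLLOW(S) ⊇ {$,c}; new: +{c}
  S: {$,c}  A: {$,a,b,c,d}  B: {$,c}
[3] (stable)
  S: {$,c}  A: {$,a,b,c,d}  B: {$,c}

FOLLOW(A) = ["$", "a", "b", "c", "d"]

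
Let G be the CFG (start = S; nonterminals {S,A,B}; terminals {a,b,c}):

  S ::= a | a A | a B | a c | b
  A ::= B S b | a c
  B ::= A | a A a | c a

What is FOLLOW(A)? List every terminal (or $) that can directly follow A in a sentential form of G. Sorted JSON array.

FIRST sets, iterate to fixpoint:
[1]
  A via A→a c: +{a}
  B via B→A: +{a}
  B via B→c a: +{c}
  S via S→a: +{a}
  S via S→b: +{b}
  FIRST(S)={a,b}  FIRST(A)={a}  FIRST(B)={a,c}
[2]
  A via A→B S b: +{c}
  FIRST(S)={a,b}  FIRST(A)={a,c}  FIRST(B)={a,c}
[3] (no change)
  FIRST(S)={a,b}  FIRST(A)={a,c}  FIRST(B)={a,c}

FOLLOW sets:
FOLLOW(S) := {$}
pass 1:
  A→B S b: FOLLOW(B) ⊇ FIRST(S) = {a,b}; new: +{a,b}
  A→B S b: FOLLOW(S) ⊇ FIRST(b) = {b}; new: +{b}
  B→A: FOLLOW(A) ⊇ FOLLOW(B) ⊇ {a,b}; new: +{a,b}
  S→a A: FOLLOW(A) ⊇ FOLLOW(S) ⊇ {$,b}; new: +{$}
  S→a B: FOLLOW(B) ⊇ FOLLOW(S) ⊇ {$,b}; new: +{$}
  FOLLOW[S]={$,b}  FOLLOW[A]={$,a,b}  FOLLOW[B]={$,a,b}
pass 2: (stable)
  FOLLOW[S]={$,b}  FOLLOW[A]={$,a,b}  FOLLOW[B]={$,a,b}

FOLLOW(A) = ["$", "a", "b"]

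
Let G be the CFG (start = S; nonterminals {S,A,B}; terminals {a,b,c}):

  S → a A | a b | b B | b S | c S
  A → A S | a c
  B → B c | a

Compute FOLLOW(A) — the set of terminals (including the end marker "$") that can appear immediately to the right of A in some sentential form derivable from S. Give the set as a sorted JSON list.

Compute FIRST by fixpoint:
[1]
  A via A→a c: +{a}
  B via B→a: +{a}
  S via S→a A: +{a}
  S via S→b B: +{b}
  S via S→c S: +{c}
  FIRST(S)={a,b,c}  FIRST(A)={a}  FIRST(B)={a}
[2] — fixpoint
  FIRST(S)={a,b,c}  FIRST(A)={a}  FIRST(B)={a}

FOLLOW iteration:
FOLLOW(S) := {$}
pass 1:
  A→A S: FOLLOW(A) ⊇ FIRST(S) = {a,b,c}; new: +{a,b,c}
  A→A S: FOLLOW(S) ⊇ FOLLOW(A) ⊇ {a,b,c}; new: +{a,b,c}
  B→B c: FOLLOW(B) ⊇ FIRST(c) = {c}; new: +{c}
  S→a A: FOLLOW(A) ⊇ FOLLOW(S) ⊇ {$,a,b,c}; new: +{$}
  S→b B: FOLLOW(B) ⊇ FOLLOW(S) ⊇ {$,a,b,c}; new: +{$,a,b}
  S: {$,a,b,c}  A: {$,a,b,c}  B: {$,a,b,c}
pass 2: — fixpoint
  S: {$,a,b,c}  A: {$,a,b,c}  B: {$,a,b,c}

FOLLOW(A) = ["$", "a", "b", "c"]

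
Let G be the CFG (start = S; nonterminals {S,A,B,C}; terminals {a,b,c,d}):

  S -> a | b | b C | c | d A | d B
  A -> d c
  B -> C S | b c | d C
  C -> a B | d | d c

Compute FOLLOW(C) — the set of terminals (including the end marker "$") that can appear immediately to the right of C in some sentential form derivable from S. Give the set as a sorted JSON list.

FIRST iteration:
[1]
  A via A→d c: +{d}
  B via B→b c: +{b}
  B via B→d C: +{d}
  C via C→a B: +{a}
  C via C→d: +{d}
  S via S→a: +{a}
  S via S→b: +{b}
  S via S→c: +{c}
  S via S→d A: +{d}
  FIRST(S)={a,b,c,d}  FIRST(A)={d}  FIRST(B)={b,d}  FIRST(C)={a,d}
[2]
  B via B→C S: +{a}
  FIRST(S)={a,b,c,d}  FIRST(A)={d}  FIRST(B)={a,b,d}  FIRST(C)={a,d}
[3] done
  FIRST(S)={a,b,c,d}  FIRST(A)={d}  FIRST(B)={a,b,d}  FIRST(C)={a,d}

Compute FOLLOW by fixpoint:
initialize: $ ∈ FOLLOW(S)
[1]
  B→C S: FOLLOW(C) ⊇ FIRST(S) = {a,b,c,d}; new: +{a,b,c,d}
  C→a B: FOLLOW(B) ⊇ FOLLOW(C) ⊇ {a,b,c,d}; new: +{a,b,c,d}
  S→b C: FOLLOW(C) ⊇ FOLLOW(S) ⊇ {$}; new: +{$}
  S→d A: FOLLOW(A) ⊇ FOLLOW(S) ⊇ {$}; new: +{$}
  S→d B: FOLLOW(B) ⊇ FOLLOW(S) ⊇ {$}; new: +{$}
  FOLLOW(S)={$}  FOLLOW(A)={$}  FOLLOW(B)={$,a,b,c,d}  FOLLOW(C)={$,a,b,c,d}
[2]
  B→C S: FOLLOW(S) ⊇ FOLLOW(B) ⊇ {$,a,b,c,d}; new: +{a,b,c,d}
  S→d A: FOLLOW(A) ⊇ FOLLOW(S) ⊇ {$,a,b,c,d}; new: +{a,b,c,d}
  FOLLOW(S)={$,a,b,c,d}  FOLLOW(A)={$,a,b,c,d}  FOLLOW(B)={$,a,b,c,d}  FOLLOW(C)={$,a,b,c,d}
[3] done
  FOLLOW(S)={$,a,b,c,d}  FOLLOW(A)={$,a,b,c,d}  FOLLOW(B)={$,a,b,c,d}  FOLLOW(C)={$,a,b,c,d}

FOLLOW(C) = ["$", "a", "b", "c", "d"]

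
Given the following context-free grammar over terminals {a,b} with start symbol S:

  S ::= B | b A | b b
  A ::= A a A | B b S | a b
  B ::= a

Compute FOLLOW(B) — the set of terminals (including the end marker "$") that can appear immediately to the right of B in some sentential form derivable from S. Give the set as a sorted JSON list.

FIRST iteration:
[1]
  A via A→a b: +{a}
  B via B→a: +{a}
  S via S→B: +{a}
  S via S→b A: +{b}
  S: {a,b}  A: {a}  B: {a}
[2] (stable)
  S: {a,b}  A: {a}  B: {a}

Compute FOLLOW by fixpoint:
FOLLOW(S) := {$}
[1]
  A→A a A: FOLLOW(A) ⊇ FIRST(a) = {a}; new: +{a}
  A→B b S: FOLLOW(B) ⊇ FIRST(b) = {b}; new: +{b}
  A→B b S: FOLLOW(S) ⊇ FOLLOW(A) ⊇ {a}; new: +{a}
  S→B: FOLLOW(B) ⊇ FOLLOW(S) ⊇ {$,a}; new: +{$,a}
  S→b A: FOLLOW(A) ⊇ FOLLOW(S) ⊇ {$,a}; new: +{$}
  S: {$,a}  A: {$,a}  B: {$,a,b}
[2] — fixpoint
  S: {$,a}  A: {$,a}  B: {$,a,b}

FOLLOW(B) = ["$", "a", "b"]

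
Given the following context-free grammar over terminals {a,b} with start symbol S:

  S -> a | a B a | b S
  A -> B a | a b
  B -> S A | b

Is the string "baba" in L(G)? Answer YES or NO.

CNF form of G:
  S -> T0 X2 | T1 S | a
  A -> B T0 | T0 T1
  B -> S A | b
  T0 -> a
  T1 -> b
  X2 -> B T0

CYK table (by increasing span):
  T[0,0] 'b' = {B,T1}  orig:{B}
  T[1,1] 'a' = {S,T0}  orig:{S}
  T[2,2] 'b' = {B,T1}  orig:{B}
  T[3,3] 'a' = {S,T0}  orig:{S}
  T[0,1] 'ba' = {A,S,X2}  orig:{A,S}
  T[1,2] 'ab' = {A}
  T[2,3] 'ba' = {A,S,X2}  orig:{A,S}
  T[0,2] 'bab' = ∅
  T[1,3] 'aba' = {B,S}
  T[0,3] 'baba' = {B,S}

S ∈ T[0,3] ⇒ YES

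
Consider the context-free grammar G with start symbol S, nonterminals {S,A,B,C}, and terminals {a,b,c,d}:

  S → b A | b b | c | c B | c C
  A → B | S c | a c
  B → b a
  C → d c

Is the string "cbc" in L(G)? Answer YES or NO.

CNF form of G:
  S -> T0 B | T0 C | T2 A | T2 T2 | c
  A -> S T0 | T1 T0 | T2 T1
  B -> T2 T1
  C -> T3 T0
  T0 -> c
  T1 -> a
  T2 -> b
  T3 -> d

Fill CYK table bottom-up:
  T[0,0] 'c' = {S,T0}  orig:{S}
  T[1,1] 'b' = {T2}  orig:{}
  T[2,2] 'c' = {S,T0}  orig:{S}
  T[0,1] 'cb' = ∅
  T[1,2] 'bc' = ∅
  T[0,2] 'cbc' = ∅

S ∉ T[0,2] ⇒ NO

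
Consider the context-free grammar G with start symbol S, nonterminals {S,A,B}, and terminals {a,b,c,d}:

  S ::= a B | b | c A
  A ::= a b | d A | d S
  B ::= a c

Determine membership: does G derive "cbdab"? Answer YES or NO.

Convert to CNF:
  S -> T0 B | T3 A | b
  A -> T0 T1 | T2 A | T2 S
  B -> T0 T3
  T0 -> a
  T1 -> b
  T2 -> d
  T3 -> c

Fill CYK table bottom-up:
  T[0,0] 'c' = {T3}  orig:{}
  T[1,1] 'b' = {S,T1}  orig:{S}
  T[2,2] 'd' = {T2}  orig:{}
  T[3,3] 'a' = {T0}  orig:{}
  T[4,4] 'b' = {S,T1}  orig:{S}
  T[0,1] 'cb' = ∅
  T[1,2] 'bd' = ∅
  T[2,3] 'da' = ∅
  T[3,4] 'ab' = {A}
  T[0,2] 'cbd' = ∅
  T[1,3] 'bda' = ∅
  T[2,4] 'dab' = {A}
  T[0,3] 'cbda' = ∅
  T[1,4] 'bdab' = ∅
  T[0,4] 'cbdab' = ∅

S ∉ T[0,4] ⇒ NO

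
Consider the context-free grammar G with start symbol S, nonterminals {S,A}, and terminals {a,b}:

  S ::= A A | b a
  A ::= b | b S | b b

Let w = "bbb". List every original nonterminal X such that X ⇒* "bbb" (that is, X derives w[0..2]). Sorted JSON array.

CNF form of G:
  S -> A A | T0 T1
  A -> T0 S | T0 T0 | b
  T0 -> b
  T1 -> a

Fill CYK table bottom-up, restricted to cells inside w[0..2]:
  cell(0,0) b: {A,T0}  orig:{A}
  cell(1,1) b: {A,T0}  orig:{A}
  cell(2,2) b: {A,T0}  orig:{A}
  cell(0,1) bb: {A,S}
  cell(1,2) bb: {A,S}
  cell(0,2) bbb: {A,S}

Original NTs in T[0,2] deriving "bbb": ["A", "S"]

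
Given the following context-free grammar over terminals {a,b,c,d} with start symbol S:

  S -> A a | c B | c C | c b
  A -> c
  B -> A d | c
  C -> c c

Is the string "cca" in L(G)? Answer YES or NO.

Convert to CNF:
  S -> A T2 | T1 B | T1 C | T1 T3
  A -> c
  B -> A T0 | c
  C -> T1 T1
  T0 -> d
  T1 -> c
  T2 -> a
  T3 -> b

Fill CYK table bottom-up:
  cell(0,0) c: {A,B,T1}  orig:{A,B}
  cell(1,1) c: {A,B,T1}  orig:{A,B}
  cell(2,2) a: {T2}  orig:{}
  cell(0,1) cc: {C,S}
  cell(1,2) ca: {S}
  cell(0,2) cca: ∅

S ∉ T[0,2] ⇒ NO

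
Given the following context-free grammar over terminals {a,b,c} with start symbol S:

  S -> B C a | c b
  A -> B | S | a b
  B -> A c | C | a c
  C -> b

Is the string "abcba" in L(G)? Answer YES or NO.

CNF form of G:
  S -> B X4 | T0 T2
  A -> A T0 | B X3 | T0 T2 | T1 T0 | T1 T2 | b
  B -> A T0 | T1 T0 | b
  C -> b
  T0 -> c
  T1 -> a
  T2 -> b
  X3 -> C T1
  X4 -> C T1

CYK fill:
  cell(0,0) a: {T1}  orig:{}
  cell(1,1) b: {A,B,C,T2}  orig:{A,B,C}
  cell(2,2) c: {T0}  orig:{}
  cell(3,3) b: {A,B,C,T2}  orig:{A,B,C}
  cell(4,4) a: {T1}  orig:{}
  cell(0,1) ab: {A}
  cell(1,2) bc: {A,B}
  cell(2,3) cb: {A,S}
  cell(3,4) ba: {X3,X4}  orig:{}
  cell(0,2) abc: {A,B}
  cell(1,3) bcb: ∅
  cell(2,4) cba: ∅
  cell(0,3) abcb: ∅
  cell(1,4) bcba: {A,S}
  cell(0,4) abcba: {A,S}

S ∈ T[0,4] ⇒ YES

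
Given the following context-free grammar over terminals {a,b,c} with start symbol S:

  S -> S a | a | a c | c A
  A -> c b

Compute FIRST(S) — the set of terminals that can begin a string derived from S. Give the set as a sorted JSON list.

Compute FIRST by fixpoint:
[1]
  A via A→c b: +{c}
  S via S→a: +{a}
  S via S→c A: +{c}
  FIRST[S]={a,c}  FIRST[A]={c}
[2] (stable)
  FIRST[S]={a,c}  FIRST[A]={c}

FIRST(S) = ["a", "c"]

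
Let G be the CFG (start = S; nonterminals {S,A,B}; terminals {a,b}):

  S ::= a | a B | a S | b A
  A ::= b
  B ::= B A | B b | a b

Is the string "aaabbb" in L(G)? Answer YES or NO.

Convert to CNF:
  S -> T0 A | T1 B | T1 S | a
  A -> b
  B -> B A | B T0 | T1 T0
  T0 -> b
  T1 -> a

CYK table (by increasing span):
  T[0,0] 'a' = {S,T1}  orig:{S}
  T[1,1] 'a' = {S,T1}  orig:{S}
  T[2,2] 'a' = {S,T1}  orig:{S}
  T[3,3] 'b' = {A,T0}  orig:{A}
  T[4,4] 'b' = {A,T0}  orig:{A}
  T[5,5] 'b' = {A,T0}  orig:{A}
  T[0,1] 'aa' = {S}
  T[1,2] 'aa' = {S}
  T[2,3] 'ab' = {B}
  T[3,4] 'bb' = {S}
  T[4,5] 'bb' = {S}
  T[0,2] 'aaa' = {S}
  T[1,3] 'aab' = {S}
  T[2,4] 'abb' = {B,S}
  T[3,5] 'bbb' = ∅
  T[0,3] 'aaab' = {S}
  T[1,4] 'aabb' = {S}
  T[2,5] 'abbb' = {B}
  T[0,4] 'aaabb' = {S}
  T[1,5] 'aabbb' = {S}
  T[0,5] 'aaabbb' = {S}

S ∈ T[0,5] ⇒ YES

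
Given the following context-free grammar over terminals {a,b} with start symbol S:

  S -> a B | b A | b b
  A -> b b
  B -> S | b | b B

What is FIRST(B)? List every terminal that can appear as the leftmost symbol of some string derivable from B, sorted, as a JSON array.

Compute FIRST by fixpoint:
iter 1:
  A via A→b b: +{b}
  B via B→b: +{b}
  S via S→a B: +{a}
  S via S→b A: +{b}
  S: {a,b}  A: {b}  B: {b}
iter 2:
  B via B→S: +{a}
  S: {a,b}  A: {b}  B: {a,b}
iter 3: (no change)
  S: {a,b}  A: {b}  B: {a,b}

FIRST(B) = ["a", "b"]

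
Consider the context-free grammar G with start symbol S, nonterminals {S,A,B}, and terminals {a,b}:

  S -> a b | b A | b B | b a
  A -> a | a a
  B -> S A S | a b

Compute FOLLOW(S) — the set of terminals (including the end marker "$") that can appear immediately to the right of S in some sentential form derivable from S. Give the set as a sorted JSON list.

FIRST iteration:
pass 1:
  A via A→a: +{a}
  B via B→a b: +{a}
  S via S→a b: +{a}
  S via S→b A: +{b}
  FIRST(S)={a,b}  FIRST(A)={a}  FIRST(B)={a}
pass 2:
  B via B→S A S: +{b}
  FIRST(S)={a,b}  FIRST(A)={a}  FIRST(B)={a,b}
pass 3: done
  FIRST(S)={a,b}  FIRST(A)={a}  FIRST(B)={a,b}

FOLLOW iteration:
seed FOLLOW(S) with $
round 1:
  B→S A S: FOLLOW(S) ⊇ FIRST(A) = {a}; new: +{a}
  B→S A S: FOLLOW(A) ⊇ FIRST(S) = {a,b}; new: +{a,b}
  S→b A: FOLLOW(A) ⊇ FOLLOW(S) ⊇ {$,a}; new: +{$}
  S→b B: FOLLOW(B) ⊇ FOLLOW(S) ⊇ {$,a}; new: +{$,a}
  FOLLOW(S)={$,a}  FOLLOW(A)={$,a,b}  FOLLOW(B)={$,a}
round 2: (no change)
  FOLLOW(S)={$,a}  FOLLOW(A)={$,a,b}  FOLLOW(B)={$,a}

FOLLOW(S) = ["$", "a"]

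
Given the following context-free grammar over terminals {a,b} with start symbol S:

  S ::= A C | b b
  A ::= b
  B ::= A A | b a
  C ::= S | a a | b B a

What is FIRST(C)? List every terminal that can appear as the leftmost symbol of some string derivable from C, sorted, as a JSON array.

FIRST iteration:
[1]
  A via A→b: +{b}
  B via B→A A: +{b}
  C via C→a a: +{a}
  C via C→b B a: +{b}
  S via S→A C: +{b}
  FIRST(S)={b}  FIRST(A)={b}  FIRST(B)={b}  FIRST(C)={a,b}
[2] — fixpoint
  FIRST(S)={b}  FIRST(A)={b}  FIRST(B)={b}  FIRST(C)={a,b}

FIRST(C) = ["a", "b"]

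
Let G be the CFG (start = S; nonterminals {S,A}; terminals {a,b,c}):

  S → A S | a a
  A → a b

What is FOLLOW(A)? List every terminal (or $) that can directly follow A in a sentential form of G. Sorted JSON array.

Compute FIRST by fixpoint:
pass 1:
  A via A→a b: +{a}
  S via S→A S: +{a}
  FIRST[S]={a}  FIRST[A]={a}
pass 2: done
  FIRST[S]={a}  FIRST[A]={a}

Compute FOLLOW by fixpoint:
initialize: $ ∈ FOLLOW(S)
round 1:
  S→A S: FOLLOW(A) ⊇ FIRST(S) = {a}; new: +{a}
  FOLLOW[S]={$}  FOLLOW[A]={a}
round 2: — fixpoint
  FOLLOW[S]={$}  FOLLOW[A]={a}

FOLLOW(A) = ["a"]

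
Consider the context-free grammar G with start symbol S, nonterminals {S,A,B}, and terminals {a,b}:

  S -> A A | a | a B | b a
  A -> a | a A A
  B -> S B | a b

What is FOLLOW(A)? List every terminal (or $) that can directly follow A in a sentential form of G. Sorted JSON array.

Compute FIRST by fixpoint:
[1]
  A via A→a: +{a}
  B via B→a b: +{a}
  S via S→A A: +{a}
  S via S→b a: +{b}
  FIRST(S)={a,b}  FIRST(A)={a}  FIRST(B)={a}
[2]
  B via B→S B: +{b}
  FIRST(S)={a,b}  FIRST(A)={a}  FIRST(B)={a,b}
[3] (stable)
  FIRST(S)={a,b}  FIRST(A)={a}  FIRST(B)={a,b}

FOLLOW iteration:
initialize: $ ∈ FOLLOW(S)
pass 1:
  A→a A A: FOLLOW(A) ⊇ FIRST(A) = {a}; new: +{a}
  B→S B: FOLLOW(S) ⊇ FIRST(B) = {a,b}; new: +{a,b}
  S→A A: FOLLOW(A) ⊇ FOLLOW(S) ⊇ {$,a,b}; new: +{$,b}
  S→a B: FOLLOW(B) ⊇ FOLLOW(S) ⊇ {$,a,b}; new: +{$,a,b}
  S: {$,a,b}  A: {$,a,b}  B: {$,a,b}
pass 2: — fixpoint
  S: {$,a,b}  A: {$,a,b}  B: {$,a,b}

FOLLOW(A) = ["$", "a", "b"]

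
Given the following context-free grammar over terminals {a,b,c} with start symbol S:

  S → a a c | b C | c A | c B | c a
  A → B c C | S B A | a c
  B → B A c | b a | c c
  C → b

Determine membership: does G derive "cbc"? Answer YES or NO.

Convert to CNF:
  S -> T0 A | T0 B | T0 T1 | T1 X6 | T2 C
  A -> B X3 | S X4 | T1 T0
  B -> B X5 | T0 T0 | T2 T1
  C -> b
  T0 -> c
  T1 -> a
  T2 -> b
  X3 -> T0 C
  X4 -> B A
  X5 -> A T0
  X6 -> T1 T0

CYK fill:
  [0..0]={T0}  "c"  orig:{}
  [1..1]={C,T2}  "b"  orig:{C}
  [2..2]={T0}  "c"  orig:{}
  [0..1]={X3}  "cb"  orig:{}
  [1..2]=∅  "bc"
  [0..2]=∅  "cbc"

S ∉ T[0,2] ⇒ NO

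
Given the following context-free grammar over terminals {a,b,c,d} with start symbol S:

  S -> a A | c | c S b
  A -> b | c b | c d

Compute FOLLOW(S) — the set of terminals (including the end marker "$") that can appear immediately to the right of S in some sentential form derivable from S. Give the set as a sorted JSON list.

FIRST sets, iterate to fixpoint:
pass 1:
  A via A→b: +{b}
  A via A→c b: +{c}
  S via S→a A: +{a}
  S via S→c: +{c}
  FIRST[S]={a,c}  FIRST[A]={b,c}
pass 2: — fixpoint
  FIRST[S]={a,c}  FIRST[A]={b,c}

FOLLOW iteration:
FOLLOW(S) := {$}
[1]
  S→a A: FOLLOW(A) ⊇ FOLLOW(S) ⊇ {$}; new: +{$}
  S→c S b: FOLLOW(S) ⊇ FIRST(b) = {b}; new: +{b}
  FOLLOW(S)={$,b}  FOLLOW(A)={$}
[2]
  S→a A: FOLLOW(A) ⊇ FOLLOW(S) ⊇ {$,b}; new: +{b}
  FOLLOW(S)={$,b}  FOLLOW(A)={$,b}
[3] (stable)
  FOLLOW(S)={$,b}  FOLLOW(A)={$,b}

FOLLOW(S) = ["$", "b"]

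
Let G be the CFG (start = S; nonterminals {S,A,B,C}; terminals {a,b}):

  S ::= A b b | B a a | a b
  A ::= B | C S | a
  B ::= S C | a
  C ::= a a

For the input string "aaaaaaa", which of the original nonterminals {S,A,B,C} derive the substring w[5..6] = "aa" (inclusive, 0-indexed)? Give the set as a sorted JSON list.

Convert to CNF:
  S -> A X2 | B X3 | T0 T1
  A -> C S | S C | a
  B -> S C | a
  C -> T0 T0
  T0 -> a
  T1 -> b
  X2 -> T1 T1
  X3 -> T0 T0

Fill CYK table bottom-up, restricted to cells inside w[5..6]:
  cell(5,5) a: {A,B,T0}  orig:{A,B}
  cell(6,6) a: {A,B,T0}  orig:{A,B}
  cell(5,6) aa: {C,X3}  orig:{C}

Original NTs in T[5,6] deriving "aa": ["C"]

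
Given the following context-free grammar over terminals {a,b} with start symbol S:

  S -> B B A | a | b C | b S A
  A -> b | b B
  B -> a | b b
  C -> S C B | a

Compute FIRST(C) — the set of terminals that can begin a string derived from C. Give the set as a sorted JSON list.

FIRST sets, iterate to fixpoint:
[1]
  A via A→b: +{b}
  B via B→a: +{a}
  B via B→b b: +{b}
  C via C→a: +{a}
  S via S→B B A: +{a,b}
  S: {a,b}  A: {b}  B: {a,b}  C: {a}
[2]
  C via C→S C B: +{b}
  S: {a,b}  A: {b}  B: {a,b}  C: {a,b}
[3] — fixpoint
  S: {a,b}  A: {b}  B: {a,b}  C: {a,b}

FIRST(C) = ["a", "b"]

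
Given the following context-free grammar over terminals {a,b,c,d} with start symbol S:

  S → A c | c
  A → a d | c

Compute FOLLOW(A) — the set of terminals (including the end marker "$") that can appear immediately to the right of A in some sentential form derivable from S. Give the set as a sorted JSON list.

Compute FIRST by fixpoint:
pass 1:
  A via A→a d: +{a}
  A via A→c: +{c}
  S via S→A c: +{a,c}
  S: {a,c}  A: {a,c}
pass 2: (no change)
  S: {a,c}  A: {a,c}

FOLLOW iteration:
FOLLOW(S) := {$}
pass 1:
  S→A c: FOLLOW(A) ⊇ FIRST(c) = {c}; new: +{c}
  S: {$}  A: {c}
pass 2: (no change)
  S: {$}  A: {c}

FOLLOW(A) = ["c"]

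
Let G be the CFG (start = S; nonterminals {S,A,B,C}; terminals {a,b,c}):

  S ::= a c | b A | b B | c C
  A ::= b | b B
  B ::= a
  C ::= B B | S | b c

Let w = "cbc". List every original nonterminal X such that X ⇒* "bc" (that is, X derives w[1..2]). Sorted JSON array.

CNF form of G:
  S -> T0 A | T0 B | T1 T2 | T2 C
  A -> T0 B | b
  B -> a
  C -> B B | T0 A | T0 B | T0 T2 | T1 T2 | T2 C
  T0 -> b
  T1 -> a
  T2 -> c

Fill CYK table bottom-up — only the sub-triangle for w[1..2]:
  T[1,1] 'b' = {A,T0}  orig:{A}
  T[2,2] 'c' = {T2}  orig:{}
  T[1,2] 'bc' = {C}

Original NTs in T[1,2] deriving "bc": ["C"]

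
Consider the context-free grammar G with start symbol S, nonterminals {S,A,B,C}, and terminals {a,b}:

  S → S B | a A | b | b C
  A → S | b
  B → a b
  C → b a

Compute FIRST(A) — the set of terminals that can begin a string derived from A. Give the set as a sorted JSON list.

FIRST sets, iterate to fixpoint:
[1]
  A via A→b: +{b}
  B via B→a b: +{a}
  C via C→b a: +{b}
  S via S→a A: +{a}
  S via S→b: +{b}
  S: {a,b}  A: {b}  B: {a}  C: {b}
[2]
  A via A→S: +{a}
  S: {a,b}  A: {a,b}  B: {a}  C: {b}
[3] (stable)
  S: {a,b}  A: {a,b}  B: {a}  C: {b}

FIRST(A) = ["a", "b"]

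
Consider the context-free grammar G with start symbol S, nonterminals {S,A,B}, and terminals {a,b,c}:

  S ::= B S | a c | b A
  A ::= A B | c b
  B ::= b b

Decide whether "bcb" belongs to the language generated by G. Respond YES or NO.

CNF form of G:
  S -> B S | T1 A | T2 T0
  A -> A B | T0 T1
  B -> T1 T1
  T0 -> c
  T1 -> b
  T2 -> a

CYK table (by increasing span):
  T[0,0] 'b' = {T1}  orig:{}
  T[1,1] 'c' = {T0}  orig:{}
  T[2,2] 'b' = {T1}  orig:{}
  T[0,1] 'bc' = ∅
  T[1,2] 'cb' = {A}
  T[0,2] 'bcb' = {S}

S ∈ T[0,2] ⇒ YES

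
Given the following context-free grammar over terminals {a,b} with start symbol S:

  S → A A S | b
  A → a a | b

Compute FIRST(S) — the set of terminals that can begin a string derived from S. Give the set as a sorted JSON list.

FIRST iteration:
pass 1:
  A via A→a a: +{a}
  A via A→b: +{b}
  S via S→A A S: +{a,b}
  FIRST(S)={a,b}  FIRST(A)={a,b}
pass 2: (stable)
  FIRST(S)={a,b}  FIRST(A)={a,b}

FIRST(S) = ["a", "b"]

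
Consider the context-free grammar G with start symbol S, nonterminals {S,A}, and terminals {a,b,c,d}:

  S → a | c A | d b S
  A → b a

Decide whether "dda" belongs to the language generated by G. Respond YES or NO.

CNF form of G:
  S -> T2 A | T3 X4 | a
  A -> T0 T1
  T0 -> b
  T1 -> a
  T2 -> c
  T3 -> d
  X4 -> T0 S

CYK fill:
  [0..0]={T3}  "d"  orig:{}
  [1..1]={T3}  "d"  orig:{}
  [2..2]={S,T1}  "a"  orig:{S}
  [0..1]=∅  "dd"
  [1..2]=∅  "da"
  [0..2]=∅  "dda"

S ∉ T[0,2] ⇒ NO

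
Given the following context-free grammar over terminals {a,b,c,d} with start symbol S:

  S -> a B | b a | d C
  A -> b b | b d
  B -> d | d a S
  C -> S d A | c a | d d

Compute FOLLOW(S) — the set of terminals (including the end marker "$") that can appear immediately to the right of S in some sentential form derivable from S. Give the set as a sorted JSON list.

FIRST sets, iterate to fixpoint:
iter 1:
  A via A→b b: +{b}
  B via B→d: +{d}
  C via C→c a: +{c}
  C via C→d d: +{d}
  S via S→a B: +{a}
  S via S→b a: +{b}
  S via S→d C: +{d}
  S: {a,b,d}  A: {b}  B: {d}  C: {c,d}
iter 2:
  C via C→S d A: +{a,b}
  S: {a,b,d}  A: {b}  B: {d}  C: {a,b,c,d}
iter 3: — fixpoint
  S: {a,b,d}  A: {b}  B: {d}  C: {a,b,c,d}

Compute FOLLOW by fixpoint:
FOLLOW(S) := {$}
round 1:
  C→S d A: FOLLOW(S) ⊇ FIRST(d) = {d}; new: +{d}
  S→a B: FOLLOW(B) ⊇ FOLLOW(S) ⊇ {$,d}; new: +{$,d}
  S→d C: FOLLOW(C) ⊇ FOLLOW(S) ⊇ {$,d}; new: +{$,d}
  S: {$,d}  A: {}  B: {$,d}  C: {$,d}
round 2:
  C→S d A: FOLLOW(A) ⊇ FOLLOW(C) ⊇ {$,d}; new: +{$,d}
  S: {$,d}  A: {$,d}  B: {$,d}  C: {$,d}
round 3: (stable)
  S: {$,d}  A: {$,d}  B: {$,d}  C: {$,d}

FOLLOW(S) = ["$", "d"]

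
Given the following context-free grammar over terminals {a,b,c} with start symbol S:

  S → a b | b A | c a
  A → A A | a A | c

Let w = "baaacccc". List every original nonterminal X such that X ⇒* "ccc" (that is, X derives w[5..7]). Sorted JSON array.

Convert to CNF:
  S -> T0 T1 | T1 A | T2 T0
  A -> A A | T0 A | c
  T0 -> a
  T1 -> b
  T2 -> c

CYK fill — only the sub-triangle for w[5..7]:
  T[5,5] 'c' = {A,T2}  orig:{A}
  T[6,6] 'c' = {A,T2}  orig:{A}
  T[7,7] 'c' = {A,T2}  orig:{A}
  T[5,6] 'cc' = {A}
  T[6,7] 'cc' = {A}
  T[5,7] 'ccc' = {A}

Original NTs in T[5,7] deriving "ccc": ["A"]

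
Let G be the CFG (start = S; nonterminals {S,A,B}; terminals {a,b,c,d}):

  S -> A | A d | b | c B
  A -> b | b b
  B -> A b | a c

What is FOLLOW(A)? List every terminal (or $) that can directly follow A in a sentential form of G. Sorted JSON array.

FIRST sets, iterate to fixpoint:
[1]
  A via A→b: +{b}
  B via B→A b: +{b}
  B via B→a c: +{a}
  S via S→A: +{b}
  S via S→c B: +{c}
  FIRST[S]={b,c}  FIRST[A]={b}  FIRST[B]={a,b}
[2] (no change)
  FIRST[S]={b,c}  FIRST[A]={b}  FIRST[B]={a,b}

FOLLOW iteration:
FOLLOW(S) := {$}
iter 1:
  B→A b: FOLLOW(A) ⊇ FIRST(b) = {b}; new: +{b}
  S→A: FOLLOW(A) ⊇ FOLLOW(S) ⊇ {$}; new: +{$}
  S→A d: FOLLOW(A) ⊇ FIRST(d) = {d}; new: +{d}
  S→c B: FOLLOW(B) ⊇ FOLLOW(S) ⊇ {$}; new: +{$}
  S: {$}  A: {$,b,d}  B: {$}
iter 2: — fixpoint
  S: {$}  A: {$,b,d}  B: {$}

FOLLOW(A) = ["$", "b", "d"]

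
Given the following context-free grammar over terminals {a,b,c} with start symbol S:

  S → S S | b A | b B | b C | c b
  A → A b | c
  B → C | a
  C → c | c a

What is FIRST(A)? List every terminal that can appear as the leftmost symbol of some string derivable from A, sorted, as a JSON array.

FIRST sets, iterate to fixpoint:
round 1:
  A via A→c: +{c}
  B via B→a: +{a}
  C via C→c: +{c}
  S via S→b A: +{b}
  S via S→c b: +{c}
  FIRST[S]={b,c}  FIRST[A]={c}  FIRST[B]={a}  FIRST[C]={c}
round 2:
  B via B→C: +{c}
  FIRST[S]={b,c}  FIRST[A]={c}  FIRST[B]={a,c}  FIRST[C]={c}
round 3: (stable)
  FIRST[S]={b,c}  FIRST[A]={c}  FIRST[B]={a,c}  FIRST[C]={c}

FIRST(A) = ["c"]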